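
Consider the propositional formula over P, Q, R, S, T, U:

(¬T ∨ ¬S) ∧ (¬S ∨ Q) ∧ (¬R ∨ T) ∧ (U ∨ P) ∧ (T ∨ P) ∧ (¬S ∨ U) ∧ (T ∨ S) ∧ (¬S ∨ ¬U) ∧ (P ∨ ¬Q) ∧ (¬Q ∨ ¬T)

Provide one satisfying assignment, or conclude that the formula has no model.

Try T = True.
(¬S) alone gives S = False.
(¬Q) alone gives Q = False.
Try U = True.
Every clause is now satisfied; P, R are unconstrained.

P=True; Q=False; R=True; S=False; T=True; U=True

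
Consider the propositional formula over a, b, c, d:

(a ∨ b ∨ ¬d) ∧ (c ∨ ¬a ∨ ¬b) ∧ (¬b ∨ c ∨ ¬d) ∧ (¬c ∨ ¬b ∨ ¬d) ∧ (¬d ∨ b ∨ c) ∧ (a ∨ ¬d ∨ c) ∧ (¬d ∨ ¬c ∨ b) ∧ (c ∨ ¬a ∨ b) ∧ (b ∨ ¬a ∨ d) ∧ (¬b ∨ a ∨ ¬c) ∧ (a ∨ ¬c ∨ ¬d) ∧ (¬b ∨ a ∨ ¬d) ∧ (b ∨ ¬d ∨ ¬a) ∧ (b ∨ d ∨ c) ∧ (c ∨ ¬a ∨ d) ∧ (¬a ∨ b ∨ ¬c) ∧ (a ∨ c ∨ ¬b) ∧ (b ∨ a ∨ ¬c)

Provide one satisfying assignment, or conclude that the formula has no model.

Case a = True:
Case c = True:
From the singleton clause (b), b = True.
From the singleton clause (¬d), d = False.
All clauses are satisfied.

a: True,  b: True,  c: True,  d: False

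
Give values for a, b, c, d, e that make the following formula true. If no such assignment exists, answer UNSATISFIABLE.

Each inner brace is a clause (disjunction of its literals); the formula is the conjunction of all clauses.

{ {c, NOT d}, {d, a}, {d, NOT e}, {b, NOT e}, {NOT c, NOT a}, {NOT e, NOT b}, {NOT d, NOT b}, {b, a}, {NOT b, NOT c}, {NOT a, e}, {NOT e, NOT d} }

Branch on c: set c = true.
From the singleton clause (NOT a), a = false.
From the singleton clause (d), d = true.
From the singleton clause (NOT b), b = false.
But (b) is also a unit clause — contradiction.
Backtrack on c: now try c = false.
From the singleton clause (NOT d), d = false.
From the singleton clause (a), a = true.
From the singleton clause (NOT e), e = false.
But (e) is also a unit clause — contradiction.
Both values of c lead to a conflict.

UNSATISFIABLE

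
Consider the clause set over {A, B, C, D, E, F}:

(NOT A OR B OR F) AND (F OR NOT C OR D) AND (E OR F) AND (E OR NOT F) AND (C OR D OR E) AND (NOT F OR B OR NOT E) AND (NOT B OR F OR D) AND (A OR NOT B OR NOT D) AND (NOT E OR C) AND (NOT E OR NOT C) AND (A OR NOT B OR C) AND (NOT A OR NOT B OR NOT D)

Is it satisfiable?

Suppose E = true.
The clause (C) is unit, so C = true.
That conflicts with the unit clause (NOT C).
So E must be the other value — set E = false.
The clause (F) is unit, so F = true.
That conflicts with the unit clause (NOT F).
Both values of E lead to a conflict.
No assignment satisfies every clause.

No, unsatisfiable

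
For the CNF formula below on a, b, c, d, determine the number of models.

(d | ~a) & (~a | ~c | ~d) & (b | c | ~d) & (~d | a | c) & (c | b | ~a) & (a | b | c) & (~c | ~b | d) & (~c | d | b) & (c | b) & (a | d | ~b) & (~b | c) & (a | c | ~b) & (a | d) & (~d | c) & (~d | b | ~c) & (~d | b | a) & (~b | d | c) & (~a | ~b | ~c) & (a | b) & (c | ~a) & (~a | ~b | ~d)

1

There are 2^4 = 16 truth assignments over (a, b, c, d).
Check each against the 21 clauses (columns in the order a, b, c, d):
  F F F F  ✗ fails (a | b | c)
  F F F T  ✗ fails (b | c | ~d)
  F F T F  ✗ fails (~c | d | b)
  F F T T  ✗ fails (~d | b | ~c)
  F T F F  ✗ fails (a | d | ~b)
  F T F T  ✗ fails (~d | a | c)
  F T T F  ✗ fails (~c | ~b | d)
  F T T T  ✓ satisfies all
  T F F F  ✗ fails (d | ~a)
  T F F T  ✗ fails (b | c | ~d)
  T F T F  ✗ fails (d | ~a)
  T F T T  ✗ fails (~a | ~c | ~d)
  T T F F  ✗ fails (d | ~a)
  T T F T  ✗ fails (~b | c)
  T T T F  ✗ fails (d | ~a)
  T T T T  ✗ fails (~a | ~c | ~d)
1 of the 16 rows is a model.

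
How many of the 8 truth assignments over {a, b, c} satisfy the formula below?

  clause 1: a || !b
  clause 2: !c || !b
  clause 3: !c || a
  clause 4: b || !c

3

There are 2^3 = 8 truth assignments over (a, b, c).
Check each against the 4 clauses (columns in the order a, b, c):
  F F F  ✓ satisfies all
  F F T  ✗ fails (!c || a)
  F T F  ✗ fails (a || !b)
  F T T  ✗ fails (a || !b)
  T F F  ✓ satisfies all
  T F T  ✗ fails (b || !c)
  T T F  ✓ satisfies all
  T T T  ✗ fails (!c || !b)
3 of the 8 rows are models.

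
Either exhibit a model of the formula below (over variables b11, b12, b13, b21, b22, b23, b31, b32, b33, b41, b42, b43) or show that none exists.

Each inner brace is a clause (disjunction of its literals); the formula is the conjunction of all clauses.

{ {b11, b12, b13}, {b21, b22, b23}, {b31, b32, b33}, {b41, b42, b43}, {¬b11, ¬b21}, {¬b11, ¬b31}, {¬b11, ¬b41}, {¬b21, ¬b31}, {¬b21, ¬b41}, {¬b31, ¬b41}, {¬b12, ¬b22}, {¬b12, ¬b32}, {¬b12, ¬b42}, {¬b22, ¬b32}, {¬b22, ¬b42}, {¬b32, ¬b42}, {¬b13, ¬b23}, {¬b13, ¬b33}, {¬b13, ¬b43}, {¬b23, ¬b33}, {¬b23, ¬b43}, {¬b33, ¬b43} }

UNSATISFIABLE

Try b11 = False.
Try b12 = True.
Unit clause (¬b22) forces b22 = False.
Unit clause (¬b32) forces b32 = False.
Unit clause (¬b42) forces b42 = False.
Try b21 = True.
Unit clause (¬b31) forces b31 = False.
Unit clause (b33) forces b33 = True.
Unit clause (¬b41) forces b41 = False.
Unit clause (b43) forces b43 = True.
But (¬b43) is also a unit clause — contradiction.
Undo b21 and try b21 = False.
Unit clause (b23) forces b23 = True.
Unit clause (¬b13) forces b13 = False.
Unit clause (¬b33) forces b33 = False.
Unit clause (b31) forces b31 = True.
Unit clause (¬b41) forces b41 = False.
Unit clause (b43) forces b43 = True.
But (¬b43) is also a unit clause — contradiction.
Both values of b21 lead to a conflict.
Undo b12 and try b12 = False.
Unit clause (b13) forces b13 = True.
Unit clause (¬b23) forces b23 = False.
Unit clause (¬b33) forces b33 = False.
Unit clause (¬b43) forces b43 = False.
Try b21 = True.
Unit clause (¬b31) forces b31 = False.
Unit clause (b32) forces b32 = True.
Unit clause (¬b41) forces b41 = False.
Unit clause (b42) forces b42 = True.
But (¬b42) is also a unit clause — contradiction.
Undo b21 and try b21 = False.
Unit clause (b22) forces b22 = True.
Unit clause (¬b32) forces b32 = False.
Unit clause (b31) forces b31 = True.
Unit clause (¬b41) forces b41 = False.
Unit clause (b42) forces b42 = True.
But (¬b42) is also a unit clause — contradiction.
Both values of b21 lead to a conflict.
Both values of b12 lead to a conflict.
Undo b11 and try b11 = True.
Unit clause (¬b21) forces b21 = False.
Unit clause (¬b31) forces b31 = False.
Unit clause (¬b41) forces b41 = False.
Try b22 = True.
Unit clause (¬b12) forces b12 = False.
Unit clause (¬b32) forces b32 = False.
Unit clause (b33) forces b33 = True.
Unit clause (¬b42) forces b42 = False.
Unit clause (b43) forces b43 = True.
But (¬b43) is also a unit clause — contradiction.
Undo b22 and try b22 = False.
Unit clause (b23) forces b23 = True.
Unit clause (¬b13) forces b13 = False.
Unit clause (¬b33) forces b33 = False.
Unit clause (b32) forces b32 = True.
Unit clause (¬b12) forces b12 = False.
Unit clause (¬b42) forces b42 = False.
Unit clause (b43) forces b43 = True.
But (¬b43) is also a unit clause — contradiction.
Both values of b22 lead to a conflict.
Both values of b11 lead to a conflict.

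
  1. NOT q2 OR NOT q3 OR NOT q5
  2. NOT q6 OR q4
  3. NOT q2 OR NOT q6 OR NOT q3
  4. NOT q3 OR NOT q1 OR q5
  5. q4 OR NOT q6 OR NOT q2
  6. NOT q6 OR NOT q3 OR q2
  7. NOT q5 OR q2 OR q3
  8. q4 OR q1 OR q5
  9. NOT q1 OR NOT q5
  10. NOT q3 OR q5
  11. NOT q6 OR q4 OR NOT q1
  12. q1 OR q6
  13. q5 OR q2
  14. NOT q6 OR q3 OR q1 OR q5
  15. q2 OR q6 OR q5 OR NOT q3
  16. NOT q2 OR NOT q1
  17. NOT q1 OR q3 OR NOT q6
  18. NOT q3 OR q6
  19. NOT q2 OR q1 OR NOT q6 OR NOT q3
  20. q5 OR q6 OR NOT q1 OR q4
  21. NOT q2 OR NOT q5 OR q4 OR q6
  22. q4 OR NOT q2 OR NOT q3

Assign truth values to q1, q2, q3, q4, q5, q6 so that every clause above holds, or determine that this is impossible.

q1 ↦ false,  q2 ↦ true,  q3 ↦ false,  q4 ↦ true,  q5 ↦ true,  q6 ↦ true

Branch on q6: set q6 = true.
The clause (q4) is unit, so q4 = true.
Branch on q2: set q2 = true.
The clause (NOT q3) is unit, so q3 = false.
The clause (NOT q1) is unit, so q1 = false.
The clause (q5) is unit, so q5 = true.
This assignment satisfies each clause.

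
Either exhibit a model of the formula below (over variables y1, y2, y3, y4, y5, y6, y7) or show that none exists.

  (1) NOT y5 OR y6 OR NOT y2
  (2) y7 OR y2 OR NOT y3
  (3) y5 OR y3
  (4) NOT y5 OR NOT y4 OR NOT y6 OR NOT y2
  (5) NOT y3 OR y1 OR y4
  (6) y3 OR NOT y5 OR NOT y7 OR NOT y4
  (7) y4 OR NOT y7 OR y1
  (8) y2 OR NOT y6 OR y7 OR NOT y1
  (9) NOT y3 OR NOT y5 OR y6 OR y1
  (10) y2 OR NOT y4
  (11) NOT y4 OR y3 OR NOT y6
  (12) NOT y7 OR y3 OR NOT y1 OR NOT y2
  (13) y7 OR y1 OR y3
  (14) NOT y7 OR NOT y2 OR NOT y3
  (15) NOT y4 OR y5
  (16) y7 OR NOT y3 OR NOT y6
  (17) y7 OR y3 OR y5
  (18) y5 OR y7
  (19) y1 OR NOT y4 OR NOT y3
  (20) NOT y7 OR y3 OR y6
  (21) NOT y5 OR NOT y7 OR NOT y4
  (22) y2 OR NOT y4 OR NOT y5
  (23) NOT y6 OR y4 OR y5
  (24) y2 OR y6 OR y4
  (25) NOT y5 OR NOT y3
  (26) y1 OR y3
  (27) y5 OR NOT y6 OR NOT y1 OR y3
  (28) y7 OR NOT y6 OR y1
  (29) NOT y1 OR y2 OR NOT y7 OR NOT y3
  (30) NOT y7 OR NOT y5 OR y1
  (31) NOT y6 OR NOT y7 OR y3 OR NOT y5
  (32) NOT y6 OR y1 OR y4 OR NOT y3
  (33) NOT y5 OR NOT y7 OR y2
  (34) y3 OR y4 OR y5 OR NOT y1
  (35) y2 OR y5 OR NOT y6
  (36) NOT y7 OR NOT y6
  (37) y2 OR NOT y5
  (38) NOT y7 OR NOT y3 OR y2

y1=true,  y2=true,  y3=false,  y4=false,  y5=true,  y6=true,  y7=false

Branch on y5: set y5 = true.
Unit clause (NOT y3) forces y3 = false.
Unit clause (y1) forces y1 = true.
Unit clause (y2) forces y2 = true.
Unit clause (y6) forces y6 = true.
Unit clause (NOT y4) forces y4 = false.
Unit clause (NOT y7) forces y7 = false.
This assignment satisfies each clause.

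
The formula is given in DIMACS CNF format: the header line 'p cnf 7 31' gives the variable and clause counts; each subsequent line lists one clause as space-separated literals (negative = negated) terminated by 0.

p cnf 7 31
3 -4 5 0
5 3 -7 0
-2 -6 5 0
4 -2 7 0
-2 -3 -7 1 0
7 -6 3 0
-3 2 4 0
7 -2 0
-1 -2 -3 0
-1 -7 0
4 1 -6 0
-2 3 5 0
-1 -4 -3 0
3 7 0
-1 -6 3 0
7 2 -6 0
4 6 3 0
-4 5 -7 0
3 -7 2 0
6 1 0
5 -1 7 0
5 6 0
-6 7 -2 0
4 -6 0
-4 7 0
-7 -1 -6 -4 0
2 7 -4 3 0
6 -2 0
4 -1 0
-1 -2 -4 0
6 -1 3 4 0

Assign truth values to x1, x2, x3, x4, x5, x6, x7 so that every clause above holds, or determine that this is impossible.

x1 ↦ False, x2 ↦ False, x3 ↦ True, x4 ↦ True, x5 ↦ True, x6 ↦ True, x7 ↦ True

Case x7 = True:
From the singleton clause (¬x1), x1 = False.
From the singleton clause (x6), x6 = True.
From the singleton clause (x4), x4 = True.
From the singleton clause (x5), x5 = True.
Case x2 = False:
From the singleton clause (x3), x3 = True.
This assignment satisfies each clause.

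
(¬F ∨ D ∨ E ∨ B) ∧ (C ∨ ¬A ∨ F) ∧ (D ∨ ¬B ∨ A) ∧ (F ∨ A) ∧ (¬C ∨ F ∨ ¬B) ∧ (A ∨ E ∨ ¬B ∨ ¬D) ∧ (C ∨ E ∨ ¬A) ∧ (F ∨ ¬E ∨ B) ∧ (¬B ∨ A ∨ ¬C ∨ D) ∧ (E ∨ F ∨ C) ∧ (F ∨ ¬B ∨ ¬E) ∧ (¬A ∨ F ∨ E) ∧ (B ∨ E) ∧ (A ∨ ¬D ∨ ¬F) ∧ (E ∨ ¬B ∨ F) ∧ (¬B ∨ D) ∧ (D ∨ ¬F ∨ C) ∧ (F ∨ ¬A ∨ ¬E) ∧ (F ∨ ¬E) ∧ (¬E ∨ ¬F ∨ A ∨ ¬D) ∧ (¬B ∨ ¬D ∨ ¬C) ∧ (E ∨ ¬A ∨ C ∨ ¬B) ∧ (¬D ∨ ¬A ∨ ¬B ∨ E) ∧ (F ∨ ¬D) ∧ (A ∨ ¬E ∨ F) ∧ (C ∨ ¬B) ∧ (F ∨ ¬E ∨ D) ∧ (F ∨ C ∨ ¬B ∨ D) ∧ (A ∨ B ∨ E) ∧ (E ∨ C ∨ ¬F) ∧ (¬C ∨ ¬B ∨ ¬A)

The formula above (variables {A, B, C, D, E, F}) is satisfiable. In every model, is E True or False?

True

Suppose E = False.
Unit clause (B) forces B = True.
Unit clause (F) forces F = True.
Unit clause (D) forces D = True.
Unit clause (A) forces A = True.
Now (¬A) is unsatisfied and unit — conflict.
So every satisfying assignment has E = True.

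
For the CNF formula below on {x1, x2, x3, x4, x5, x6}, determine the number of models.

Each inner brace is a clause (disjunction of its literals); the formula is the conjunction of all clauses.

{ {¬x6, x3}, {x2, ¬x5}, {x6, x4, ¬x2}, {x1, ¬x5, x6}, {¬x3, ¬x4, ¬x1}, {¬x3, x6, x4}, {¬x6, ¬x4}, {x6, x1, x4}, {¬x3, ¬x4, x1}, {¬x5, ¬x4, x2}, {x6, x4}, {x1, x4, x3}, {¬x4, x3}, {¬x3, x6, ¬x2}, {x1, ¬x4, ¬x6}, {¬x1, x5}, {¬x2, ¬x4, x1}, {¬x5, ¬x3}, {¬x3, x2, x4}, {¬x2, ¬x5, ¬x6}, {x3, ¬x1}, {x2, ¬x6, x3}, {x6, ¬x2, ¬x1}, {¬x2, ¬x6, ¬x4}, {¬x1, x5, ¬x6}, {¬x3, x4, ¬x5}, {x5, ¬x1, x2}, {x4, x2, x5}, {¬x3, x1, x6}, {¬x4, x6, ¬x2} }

There are 2^6 = 64 truth assignments over (x1, x2, x3, x4, x5, x6).
Split on x6. With x6 = True, the clauses containing x6 are satisfied and ¬x6 drops from the rest; 1 of the 2^5 = 32 assignments to the other variables satisfy what remains.
With x6 = False, by the same count on the reduced clause set, 0 assignments work.
(One model: x1=F, x2=T, x3=T, x4=F, x5=F, x6=T.)
Total: 1 + 0 = 1.

1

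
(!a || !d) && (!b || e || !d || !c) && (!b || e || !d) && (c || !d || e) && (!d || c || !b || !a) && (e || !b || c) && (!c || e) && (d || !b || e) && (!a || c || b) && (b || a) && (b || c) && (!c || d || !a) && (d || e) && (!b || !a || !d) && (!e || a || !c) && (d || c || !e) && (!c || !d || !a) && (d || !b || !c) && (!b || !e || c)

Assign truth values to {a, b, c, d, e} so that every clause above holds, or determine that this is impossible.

UNSATISFIABLE

Suppose a = false.
The clause (b) is unit, so b = true.
Suppose e = true.
The clause (!c) is unit, so c = false.
That conflicts with the unit clause (c).
Backtrack on e: now try e = false.
The clause (!d) is unit, so d = false.
That conflicts with the unit clause (d).
Either choice for e ends in contradiction.
Backtrack on a: now try a = true.
The clause (!d) is unit, so d = false.
The clause (!c) is unit, so c = false.
The clause (b) is unit, so b = true.
The clause (e) is unit, so e = true.
That conflicts with the unit clause (!e).
Either choice for a ends in contradiction.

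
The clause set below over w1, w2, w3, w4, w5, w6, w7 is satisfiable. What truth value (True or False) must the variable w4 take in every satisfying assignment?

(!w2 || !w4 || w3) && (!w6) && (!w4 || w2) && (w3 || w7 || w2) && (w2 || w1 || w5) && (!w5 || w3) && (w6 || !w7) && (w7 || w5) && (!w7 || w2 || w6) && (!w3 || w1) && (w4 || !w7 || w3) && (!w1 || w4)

True

Suppose w4 = false.
Unit clause (!w6) forces w6 = false.
Unit clause (!w7) forces w7 = false.
Unit clause (w5) forces w5 = true.
Unit clause (w3) forces w3 = true.
Unit clause (w1) forces w1 = true.
But (!w1) is also a unit clause — contradiction.
So every satisfying assignment has w4 = True.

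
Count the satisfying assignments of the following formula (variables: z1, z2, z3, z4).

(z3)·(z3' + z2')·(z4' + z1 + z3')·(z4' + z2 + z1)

3

There are 2^4 = 16 truth assignments over (z1, z2, z3, z4).
Check each against the 4 clauses (columns in the order z1, z2, z3, z4):
  F F F F  ✗ fails (z3)
  F F F T  ✗ fails (z3)
  F F T F  ✓ satisfies all
  F F T T  ✗ fails (z4' + z1 + z3')
  F T F F  ✗ fails (z3)
  F T F T  ✗ fails (z3)
  F T T F  ✗ fails (z3' + z2')
  F T T T  ✗ fails (z3' + z2')
  T F F F  ✗ fails (z3)
  T F F T  ✗ fails (z3)
  T F T F  ✓ satisfies all
  T F T T  ✓ satisfies all
  T T F F  ✗ fails (z3)
  T T F T  ✗ fails (z3)
  T T T F  ✗ fails (z3' + z2')
  T T T T  ✗ fails (z3' + z2')
3 of the 16 rows are models.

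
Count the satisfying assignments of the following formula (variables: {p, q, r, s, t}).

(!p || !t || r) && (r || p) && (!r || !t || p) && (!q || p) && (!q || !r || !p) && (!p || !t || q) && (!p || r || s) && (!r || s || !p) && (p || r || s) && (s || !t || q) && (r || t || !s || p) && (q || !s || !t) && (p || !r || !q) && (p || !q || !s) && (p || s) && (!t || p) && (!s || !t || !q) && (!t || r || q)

4

There are 2^5 = 32 truth assignments over (p, q, r, s, t).
Split on p. With p = true, the clauses containing p are satisfied and !p drops from the rest; 3 of the 2^4 = 16 assignments to the other variables satisfy what remains.
With p = false, by the same count on the reduced clause set, 1 assignment works.
Total: 3 + 1 = 4.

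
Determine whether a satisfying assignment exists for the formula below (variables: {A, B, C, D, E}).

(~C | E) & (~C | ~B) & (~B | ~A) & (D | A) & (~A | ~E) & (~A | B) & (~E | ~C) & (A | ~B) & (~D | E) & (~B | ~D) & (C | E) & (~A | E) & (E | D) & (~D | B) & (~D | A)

Unsatisfiable

Branch on C: set C = 0.
(E) alone gives E = 1.
(~A) alone gives A = 0.
(D) alone gives D = 1.
But (~D) is also a unit clause — contradiction.
Undo C and try C = 1.
(E) alone gives E = 1.
But (~E) is also a unit clause — contradiction.
Neither C = 1 nor C = 0 works.
No assignment satisfies every clause.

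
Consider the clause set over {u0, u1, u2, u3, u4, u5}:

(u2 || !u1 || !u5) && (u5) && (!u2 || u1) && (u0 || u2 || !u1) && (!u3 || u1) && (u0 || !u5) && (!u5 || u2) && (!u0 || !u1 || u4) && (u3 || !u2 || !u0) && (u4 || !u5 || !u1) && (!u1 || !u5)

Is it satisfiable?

No, unsatisfiable

Unit clause (u5) forces u5 = true.
Unit clause (u0) forces u0 = true.
Unit clause (u2) forces u2 = true.
Unit clause (u1) forces u1 = true.
That conflicts with the unit clause (!u1).
No assignment satisfies every clause.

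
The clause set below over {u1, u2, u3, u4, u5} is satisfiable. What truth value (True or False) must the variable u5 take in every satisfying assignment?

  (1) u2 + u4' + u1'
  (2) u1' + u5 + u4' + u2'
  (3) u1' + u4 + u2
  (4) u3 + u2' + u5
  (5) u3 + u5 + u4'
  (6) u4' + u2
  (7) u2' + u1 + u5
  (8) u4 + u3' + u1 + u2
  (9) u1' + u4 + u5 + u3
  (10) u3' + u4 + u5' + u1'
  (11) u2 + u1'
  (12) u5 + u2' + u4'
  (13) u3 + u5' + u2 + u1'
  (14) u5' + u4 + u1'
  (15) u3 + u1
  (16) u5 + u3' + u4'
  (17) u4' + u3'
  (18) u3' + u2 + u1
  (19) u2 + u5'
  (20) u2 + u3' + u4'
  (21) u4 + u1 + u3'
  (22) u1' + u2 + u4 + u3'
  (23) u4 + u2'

True

Suppose u5 = 0.
Branch on u3: set u3 = 1.
(u4') alone gives u4 = 0.
(u1) alone gives u1 = 1.
(u2) alone gives u2 = 1.
That conflicts with the unit clause (u2').
Backtrack on u3: now try u3 = 0.
(u2') alone gives u2 = 0.
(u4') alone gives u4 = 0.
(u1') alone gives u1 = 0.
That conflicts with the unit clause (u1).
Either choice for u3 ends in contradiction.
So every satisfying assignment has u5 = True.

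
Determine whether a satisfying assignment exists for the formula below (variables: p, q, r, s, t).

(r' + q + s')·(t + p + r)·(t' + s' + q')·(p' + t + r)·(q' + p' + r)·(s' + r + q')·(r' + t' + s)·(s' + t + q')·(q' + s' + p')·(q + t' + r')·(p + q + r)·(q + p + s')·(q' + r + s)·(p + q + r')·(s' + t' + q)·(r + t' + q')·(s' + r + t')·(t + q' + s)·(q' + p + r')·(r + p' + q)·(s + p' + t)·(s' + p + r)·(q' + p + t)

Case r = 0:
Case t = 1:
The clause (q') is unit, so q = 0.
The clause (p) is unit, so p = 1.
Now (p') is unsatisfied and unit — conflict.
Undo t and try t = 0.
The clause (p) is unit, so p = 1.
Now (p') is unsatisfied and unit — conflict.
Neither t = 1 nor t = 0 works.
Undo r and try r = 1.
Case q = 1:
The clause (p) is unit, so p = 1.
The clause (s') is unit, so s = 0.
The clause (t') is unit, so t = 0.
Now (t) is unsatisfied and unit — conflict.
Undo q and try q = 0.
The clause (s') is unit, so s = 0.
The clause (t') is unit, so t = 0.
The clause (p) is unit, so p = 1.
Now (p') is unsatisfied and unit — conflict.
Neither q = 1 nor q = 0 works.
Neither r = 1 nor r = 0 works.
No assignment satisfies every clause.

Unsatisfiable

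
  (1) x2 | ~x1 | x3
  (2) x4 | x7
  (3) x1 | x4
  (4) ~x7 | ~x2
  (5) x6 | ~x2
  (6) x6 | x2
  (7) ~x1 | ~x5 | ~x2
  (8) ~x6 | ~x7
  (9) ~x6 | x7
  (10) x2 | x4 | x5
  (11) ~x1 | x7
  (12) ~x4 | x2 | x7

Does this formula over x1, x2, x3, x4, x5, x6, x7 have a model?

Unsatisfiable

Case x4 = 1:
Case x7 = 0:
Unit clause (~x6) forces x6 = 0.
Unit clause (~x2) forces x2 = 0.
But (x2) is also a unit clause — contradiction.
Backtrack on x7: now try x7 = 1.
Unit clause (~x2) forces x2 = 0.
Unit clause (x6) forces x6 = 1.
But (~x6) is also a unit clause — contradiction.
Either choice for x7 ends in contradiction.
Backtrack on x4: now try x4 = 0.
Unit clause (x7) forces x7 = 1.
Unit clause (x1) forces x1 = 1.
Unit clause (~x2) forces x2 = 0.
Unit clause (x3) forces x3 = 1.
Unit clause (x6) forces x6 = 1.
But (~x6) is also a unit clause — contradiction.
Either choice for x4 ends in contradiction.
No assignment satisfies every clause.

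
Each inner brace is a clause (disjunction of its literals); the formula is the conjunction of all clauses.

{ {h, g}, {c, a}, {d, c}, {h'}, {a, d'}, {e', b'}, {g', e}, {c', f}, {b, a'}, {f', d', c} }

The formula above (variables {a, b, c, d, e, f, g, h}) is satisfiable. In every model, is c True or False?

Suppose c = 0.
From the singleton clause (a), a = 1.
From the singleton clause (d), d = 1.
From the singleton clause (h'), h = 0.
From the singleton clause (g), g = 1.
From the singleton clause (e), e = 1.
From the singleton clause (b'), b = 0.
Now (b) is unsatisfied and unit — conflict.
So every satisfying assignment has c = True.

True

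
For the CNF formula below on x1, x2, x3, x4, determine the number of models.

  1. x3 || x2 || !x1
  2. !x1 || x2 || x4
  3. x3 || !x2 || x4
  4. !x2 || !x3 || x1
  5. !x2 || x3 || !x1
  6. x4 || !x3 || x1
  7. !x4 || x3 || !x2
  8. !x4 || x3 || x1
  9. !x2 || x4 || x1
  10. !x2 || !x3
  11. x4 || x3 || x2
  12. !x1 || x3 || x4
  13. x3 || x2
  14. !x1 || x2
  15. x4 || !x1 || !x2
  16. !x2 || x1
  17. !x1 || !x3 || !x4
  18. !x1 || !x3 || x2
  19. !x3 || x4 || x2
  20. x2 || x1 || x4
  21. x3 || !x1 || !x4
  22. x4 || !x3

There are 2^4 = 16 truth assignments over (x1, x2, x3, x4).
Check each against the 22 clauses (columns in the order x1, x2, x3, x4):
  F F F F  ✗ fails (x4 || x3 || x2)
  F F F T  ✗ fails (!x4 || x3 || x1)
  F F T F  ✗ fails (x4 || !x3 || x1)
  F F T T  ✓ satisfies all
  F T F F  ✗ fails (x3 || !x2 || x4)
  F T F T  ✗ fails (!x4 || x3 || !x2)
  F T T F  ✗ fails (!x2 || !x3 || x1)
  F T T T  ✗ fails (!x2 || !x3 || x1)
  T F F F  ✗ fails (x3 || x2 || !x1)
  T F F T  ✗ fails (x3 || x2 || !x1)
  T F T F  ✗ fails (!x1 || x2 || x4)
  T F T T  ✗ fails (!x1 || x2)
  T T F F  ✗ fails (x3 || !x2 || x4)
  T T F T  ✗ fails (!x2 || x3 || !x1)
  T T T F  ✗ fails (!x2 || !x3)
  T T T T  ✗ fails (!x2 || !x3)
1 of the 16 rows is a model.

1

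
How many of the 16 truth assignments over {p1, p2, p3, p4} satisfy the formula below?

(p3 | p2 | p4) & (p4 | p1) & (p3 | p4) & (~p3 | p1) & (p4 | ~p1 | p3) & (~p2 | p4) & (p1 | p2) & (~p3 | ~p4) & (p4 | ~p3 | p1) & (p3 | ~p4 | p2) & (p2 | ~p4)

3

There are 2^4 = 16 truth assignments over (p1, p2, p3, p4).
Split on p1. With p1 = 1, the clauses containing p1 are satisfied and ~p1 drops from the rest; 2 of the 2^3 = 8 assignments to the other variables satisfy what remains.
With p1 = 0, by the same count on the reduced clause set, 1 assignment works.
(One model: p1=F, p2=T, p3=F, p4=T.)
Total: 2 + 1 = 3.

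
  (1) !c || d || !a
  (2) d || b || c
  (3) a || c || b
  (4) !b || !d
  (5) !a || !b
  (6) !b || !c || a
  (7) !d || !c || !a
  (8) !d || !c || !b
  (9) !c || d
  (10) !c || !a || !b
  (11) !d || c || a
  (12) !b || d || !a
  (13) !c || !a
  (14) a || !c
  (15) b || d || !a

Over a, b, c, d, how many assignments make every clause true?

There are 2^4 = 16 truth assignments over (a, b, c, d).
Check each against the 15 clauses (columns in the order a, b, c, d):
  F F F F  ✗ fails (d || b || c)
  F F F T  ✗ fails (a || c || b)
  F F T F  ✗ fails (!c || d)
  F F T T  ✗ fails (a || !c)
  F T F F  ✓ satisfies all
  F T F T  ✗ fails (!b || !d)
  F T T F  ✗ fails (!b || !c || a)
  F T T T  ✗ fails (!b || !d)
  T F F F  ✗ fails (d || b || c)
  T F F T  ✓ satisfies all
  T F T F  ✗ fails (!c || d || !a)
  T F T T  ✗ fails (!d || !c || !a)
  T T F F  ✗ fails (!a || !b)
  T T F T  ✗ fails (!b || !d)
  T T T F  ✗ fails (!c || d || !a)
  T T T T  ✗ fails (!b || !d)
2 of the 16 rows are models.

2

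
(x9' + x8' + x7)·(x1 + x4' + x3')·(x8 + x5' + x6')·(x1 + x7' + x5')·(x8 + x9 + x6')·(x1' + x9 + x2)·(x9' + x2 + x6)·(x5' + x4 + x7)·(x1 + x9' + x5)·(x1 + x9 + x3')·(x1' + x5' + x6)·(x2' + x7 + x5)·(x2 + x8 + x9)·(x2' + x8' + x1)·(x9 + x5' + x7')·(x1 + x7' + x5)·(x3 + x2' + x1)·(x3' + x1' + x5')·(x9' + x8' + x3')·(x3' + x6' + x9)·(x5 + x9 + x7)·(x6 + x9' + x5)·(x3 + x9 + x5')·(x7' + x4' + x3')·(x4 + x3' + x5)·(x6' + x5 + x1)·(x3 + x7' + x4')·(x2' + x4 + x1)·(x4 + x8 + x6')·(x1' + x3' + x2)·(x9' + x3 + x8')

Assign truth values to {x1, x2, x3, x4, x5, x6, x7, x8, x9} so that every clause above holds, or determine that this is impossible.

Case x9 = 0:
Case x8 = 1:
Case x1 = 1:
From the singleton clause (x2), x2 = 1.
Case x5 = 0:
From the singleton clause (x7), x7 = 1.
Case x3 = 0:
From the singleton clause (x4'), x4 = 0.
No clause remains; x6 is free.

x1 ↦ 1; x2 ↦ 1; x3 ↦ 0; x4 ↦ 0; x5 ↦ 0; x6 ↦ 0; x7 ↦ 1; x8 ↦ 1; x9 ↦ 0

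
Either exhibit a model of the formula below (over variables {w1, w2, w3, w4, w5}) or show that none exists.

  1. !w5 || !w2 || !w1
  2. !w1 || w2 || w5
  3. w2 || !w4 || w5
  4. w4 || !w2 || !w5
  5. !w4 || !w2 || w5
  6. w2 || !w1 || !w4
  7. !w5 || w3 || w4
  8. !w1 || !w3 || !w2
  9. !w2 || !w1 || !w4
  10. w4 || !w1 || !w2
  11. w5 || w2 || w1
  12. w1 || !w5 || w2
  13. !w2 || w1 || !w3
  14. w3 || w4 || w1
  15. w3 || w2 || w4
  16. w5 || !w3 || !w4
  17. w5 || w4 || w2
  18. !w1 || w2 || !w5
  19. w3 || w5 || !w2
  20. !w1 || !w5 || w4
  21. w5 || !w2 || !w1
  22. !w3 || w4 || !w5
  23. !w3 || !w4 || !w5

w1=false; w2=true; w3=false; w4=true; w5=true

Branch on w5: set w5 = true.
Branch on w2: set w2 = true.
Unit clause (!w1) forces w1 = false.
Unit clause (w4) forces w4 = true.
Unit clause (!w3) forces w3 = false.
All clauses are satisfied.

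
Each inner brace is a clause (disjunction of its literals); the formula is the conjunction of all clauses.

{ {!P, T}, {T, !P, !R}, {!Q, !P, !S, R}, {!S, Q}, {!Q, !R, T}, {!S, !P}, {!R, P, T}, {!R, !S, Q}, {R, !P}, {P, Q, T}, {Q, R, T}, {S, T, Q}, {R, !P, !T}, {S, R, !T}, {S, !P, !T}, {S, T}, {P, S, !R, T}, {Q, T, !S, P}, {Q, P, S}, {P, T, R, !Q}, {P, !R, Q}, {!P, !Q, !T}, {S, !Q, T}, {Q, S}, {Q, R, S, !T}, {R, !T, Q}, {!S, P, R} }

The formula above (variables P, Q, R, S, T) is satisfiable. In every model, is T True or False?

Suppose T = false.
(!P) alone gives P = false.
(!R) alone gives R = false.
(Q) alone gives Q = true.
But (!Q) is also a unit clause — contradiction.
So every satisfying assignment has T = True.

True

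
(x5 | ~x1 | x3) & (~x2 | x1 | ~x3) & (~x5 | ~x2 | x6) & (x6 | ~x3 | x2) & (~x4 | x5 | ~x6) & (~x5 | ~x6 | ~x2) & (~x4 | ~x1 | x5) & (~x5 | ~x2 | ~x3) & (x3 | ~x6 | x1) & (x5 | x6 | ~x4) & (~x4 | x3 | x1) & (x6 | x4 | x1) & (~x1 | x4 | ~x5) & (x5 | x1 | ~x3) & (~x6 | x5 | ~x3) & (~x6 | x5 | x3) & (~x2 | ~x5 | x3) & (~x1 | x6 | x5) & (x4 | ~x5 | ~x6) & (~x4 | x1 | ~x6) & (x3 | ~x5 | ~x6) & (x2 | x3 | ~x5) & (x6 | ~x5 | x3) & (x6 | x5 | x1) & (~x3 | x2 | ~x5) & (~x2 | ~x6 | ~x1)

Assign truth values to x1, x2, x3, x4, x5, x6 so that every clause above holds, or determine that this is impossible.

UNSATISFIABLE

Case x5 = 1:
Case x2 = 0:
Unit clause (x3) forces x3 = 1.
Now (~x3) is unsatisfied and unit — conflict.
Backtrack on x2: now try x2 = 1.
Unit clause (x6) forces x6 = 1.
Now (~x6) is unsatisfied and unit — conflict.
Neither x2 = 1 nor x2 = 0 works.
Backtrack on x5: now try x5 = 0.
Case x1 = 0:
Unit clause (~x3) forces x3 = 0.
Unit clause (~x6) forces x6 = 0.
Now (x6) is unsatisfied and unit — conflict.
Backtrack on x1: now try x1 = 1.
Unit clause (x3) forces x3 = 1.
Unit clause (~x4) forces x4 = 0.
Unit clause (~x6) forces x6 = 0.
Now (x6) is unsatisfied and unit — conflict.
Neither x1 = 1 nor x1 = 0 works.
Neither x5 = 1 nor x5 = 0 works.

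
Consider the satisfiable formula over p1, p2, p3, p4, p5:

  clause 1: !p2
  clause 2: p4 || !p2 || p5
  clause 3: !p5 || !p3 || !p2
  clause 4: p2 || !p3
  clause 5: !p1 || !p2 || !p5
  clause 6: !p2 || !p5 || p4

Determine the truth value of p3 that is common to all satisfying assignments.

False

Suppose p3 = true.
(!p2) alone gives p2 = false.
Now (p2) is unsatisfied and unit — conflict.
So every satisfying assignment has p3 = False.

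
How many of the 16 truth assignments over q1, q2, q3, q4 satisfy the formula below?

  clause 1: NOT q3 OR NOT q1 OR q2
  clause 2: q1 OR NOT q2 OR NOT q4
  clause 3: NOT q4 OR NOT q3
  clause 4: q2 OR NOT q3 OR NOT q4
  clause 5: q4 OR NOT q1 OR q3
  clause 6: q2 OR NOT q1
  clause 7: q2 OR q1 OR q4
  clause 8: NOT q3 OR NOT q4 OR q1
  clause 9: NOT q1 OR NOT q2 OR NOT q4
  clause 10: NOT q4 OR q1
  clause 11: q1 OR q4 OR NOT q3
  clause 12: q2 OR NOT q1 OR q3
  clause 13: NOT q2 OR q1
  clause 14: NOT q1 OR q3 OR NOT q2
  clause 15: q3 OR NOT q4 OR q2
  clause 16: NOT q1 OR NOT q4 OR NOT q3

1

There are 2^4 = 16 truth assignments over (q1, q2, q3, q4).
Check each against the 16 clauses (columns in the order q1, q2, q3, q4):
  F F F F  ✗ fails (q2 OR q1 OR q4)
  F F F T  ✗ fails (NOT q4 OR q1)
  F F T F  ✗ fails (q2 OR q1 OR q4)
  F F T T  ✗ fails (NOT q4 OR NOT q3)
  F T F F  ✗ fails (NOT q2 OR q1)
  F T F T  ✗ fails (q1 OR NOT q2 OR NOT q4)
  F T T F  ✗ fails (q1 OR q4 OR NOT q3)
  F T T T  ✗ fails (q1 OR NOT q2 OR NOT q4)
  T F F F  ✗ fails (q4 OR NOT q1 OR q3)
  T F F T  ✗ fails (q2 OR NOT q1)
  T F T F  ✗ fails (NOT q3 OR NOT q1 OR q2)
  T F T T  ✗ fails (NOT q3 OR NOT q1 OR q2)
  T T F F  ✗ fails (q4 OR NOT q1 OR q3)
  T T F T  ✗ fails (NOT q1 OR NOT q2 OR NOT q4)
  T T T F  ✓ satisfies all
  T T T T  ✗ fails (NOT q4 OR NOT q3)
1 of the 16 rows is a model.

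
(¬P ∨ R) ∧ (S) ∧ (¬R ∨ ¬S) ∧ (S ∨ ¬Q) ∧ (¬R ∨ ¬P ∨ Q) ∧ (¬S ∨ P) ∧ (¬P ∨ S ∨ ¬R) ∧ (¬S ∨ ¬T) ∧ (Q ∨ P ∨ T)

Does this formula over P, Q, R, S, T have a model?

No

(S) alone gives S = True.
(¬R) alone gives R = False.
(¬P) alone gives P = False.
Now (P) is unsatisfied and unit — conflict.
No assignment satisfies every clause.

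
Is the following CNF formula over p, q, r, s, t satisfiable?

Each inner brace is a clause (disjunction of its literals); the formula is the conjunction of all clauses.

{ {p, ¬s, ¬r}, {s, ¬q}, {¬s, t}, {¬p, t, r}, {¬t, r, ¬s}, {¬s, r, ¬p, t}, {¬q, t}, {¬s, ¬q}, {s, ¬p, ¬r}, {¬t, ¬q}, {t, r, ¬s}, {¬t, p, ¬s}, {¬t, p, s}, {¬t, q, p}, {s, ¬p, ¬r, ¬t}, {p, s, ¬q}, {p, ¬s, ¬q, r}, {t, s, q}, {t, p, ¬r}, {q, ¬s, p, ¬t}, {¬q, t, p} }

Yes, satisfiable

Case s = True:
Unit clause (t) forces t = True.
Unit clause (r) forces r = True.
Unit clause (p) forces p = True.
Unit clause (¬q) forces q = False.
All clauses are satisfied.
A satisfying assignment: p ↦ True,  q ↦ False,  r ↦ True,  s ↦ True,  t ↦ True.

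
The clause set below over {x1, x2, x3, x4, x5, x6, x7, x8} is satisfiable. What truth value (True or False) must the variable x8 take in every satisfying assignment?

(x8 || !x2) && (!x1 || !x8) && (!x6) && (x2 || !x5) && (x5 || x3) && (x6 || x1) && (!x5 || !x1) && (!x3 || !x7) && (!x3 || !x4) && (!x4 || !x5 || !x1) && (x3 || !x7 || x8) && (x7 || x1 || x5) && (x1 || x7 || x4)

Suppose x8 = true.
Unit clause (!x1) forces x1 = false.
Unit clause (!x6) forces x6 = false.
But (x6) is also a unit clause — contradiction.
So every satisfying assignment has x8 = False.

False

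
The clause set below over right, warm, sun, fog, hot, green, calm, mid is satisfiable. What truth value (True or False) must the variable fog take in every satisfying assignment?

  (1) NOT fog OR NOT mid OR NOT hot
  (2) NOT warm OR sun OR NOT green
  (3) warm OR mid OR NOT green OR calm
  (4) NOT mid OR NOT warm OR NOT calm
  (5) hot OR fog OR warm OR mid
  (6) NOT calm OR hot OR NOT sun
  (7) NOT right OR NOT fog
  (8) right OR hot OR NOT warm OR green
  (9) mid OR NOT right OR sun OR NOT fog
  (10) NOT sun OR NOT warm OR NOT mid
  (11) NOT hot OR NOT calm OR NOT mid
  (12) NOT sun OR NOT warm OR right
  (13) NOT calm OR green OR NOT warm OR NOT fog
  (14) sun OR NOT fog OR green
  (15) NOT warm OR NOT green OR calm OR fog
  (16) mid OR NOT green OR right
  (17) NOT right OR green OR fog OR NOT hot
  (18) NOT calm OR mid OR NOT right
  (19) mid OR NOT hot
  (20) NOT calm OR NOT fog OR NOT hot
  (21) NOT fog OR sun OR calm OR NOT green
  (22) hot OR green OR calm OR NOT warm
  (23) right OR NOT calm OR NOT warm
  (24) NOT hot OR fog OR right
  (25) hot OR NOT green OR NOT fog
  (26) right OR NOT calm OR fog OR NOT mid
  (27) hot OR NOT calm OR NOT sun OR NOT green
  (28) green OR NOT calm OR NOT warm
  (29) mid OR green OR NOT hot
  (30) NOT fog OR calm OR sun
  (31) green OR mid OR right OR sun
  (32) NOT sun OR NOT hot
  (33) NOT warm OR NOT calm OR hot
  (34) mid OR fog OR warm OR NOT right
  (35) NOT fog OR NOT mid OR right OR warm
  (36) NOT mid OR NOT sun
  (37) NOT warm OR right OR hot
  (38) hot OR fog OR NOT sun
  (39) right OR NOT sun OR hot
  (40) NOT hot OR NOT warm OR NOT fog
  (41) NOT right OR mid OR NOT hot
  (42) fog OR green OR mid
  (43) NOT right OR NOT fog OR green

False

Suppose fog = true.
The clause (NOT right) is unit, so right = false.
Case mid = false:
The clause (NOT green) is unit, so green = false.
The clause (sun) is unit, so sun = true.
The clause (NOT warm) is unit, so warm = false.
The clause (NOT hot) is unit, so hot = false.
But (hot) is also a unit clause — contradiction.
Backtrack on mid: now try mid = true.
The clause (NOT hot) is unit, so hot = false.
The clause (NOT green) is unit, so green = false.
The clause (NOT warm) is unit, so warm = false.
But (warm) is also a unit clause — contradiction.
Both values of mid lead to a conflict.
So every satisfying assignment has fog = False.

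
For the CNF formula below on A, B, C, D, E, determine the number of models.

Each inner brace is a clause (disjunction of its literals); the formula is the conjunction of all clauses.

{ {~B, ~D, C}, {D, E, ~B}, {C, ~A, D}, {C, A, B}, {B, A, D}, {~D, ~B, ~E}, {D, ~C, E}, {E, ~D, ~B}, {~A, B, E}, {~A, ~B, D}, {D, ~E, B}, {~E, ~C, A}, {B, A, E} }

There are 2^5 = 32 truth assignments over (A, B, C, D, E).
Split on D. With D = 1, the clauses containing D are satisfied and ~D drops from the rest; 2 of the 2^4 = 16 assignments to the other variables satisfy what remains.
With D = 0, by the same count on the reduced clause set, 1 assignment works.
(One model: A=F, B=T, C=F, D=F, E=T.)
Total: 2 + 1 = 3.

3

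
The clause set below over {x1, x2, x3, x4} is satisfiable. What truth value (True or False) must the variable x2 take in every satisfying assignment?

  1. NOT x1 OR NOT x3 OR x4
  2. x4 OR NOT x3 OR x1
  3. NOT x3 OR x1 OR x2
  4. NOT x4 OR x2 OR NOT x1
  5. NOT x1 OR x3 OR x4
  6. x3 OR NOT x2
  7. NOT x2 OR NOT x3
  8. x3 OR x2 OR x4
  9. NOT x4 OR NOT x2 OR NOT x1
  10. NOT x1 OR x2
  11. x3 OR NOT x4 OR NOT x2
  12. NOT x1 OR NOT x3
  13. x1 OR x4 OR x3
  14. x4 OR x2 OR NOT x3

False

Suppose x2 = true.
The clause (x3) is unit, so x3 = true.
But (NOT x3) is also a unit clause — contradiction.
So every satisfying assignment has x2 = False.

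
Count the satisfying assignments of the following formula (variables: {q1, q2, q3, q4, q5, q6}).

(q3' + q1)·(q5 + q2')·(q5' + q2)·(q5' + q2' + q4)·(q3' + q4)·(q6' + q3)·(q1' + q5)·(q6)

There are 2^6 = 64 truth assignments over (q1, q2, q3, q4, q5, q6).
Split on q2. With q2 = 1, the clauses containing q2 are satisfied and q2' drops from the rest; 1 of the 2^5 = 32 assignments to the other variables satisfy what remains.
With q2 = 0, by the same count on the reduced clause set, 0 assignments work.
Total: 1 + 0 = 1.

1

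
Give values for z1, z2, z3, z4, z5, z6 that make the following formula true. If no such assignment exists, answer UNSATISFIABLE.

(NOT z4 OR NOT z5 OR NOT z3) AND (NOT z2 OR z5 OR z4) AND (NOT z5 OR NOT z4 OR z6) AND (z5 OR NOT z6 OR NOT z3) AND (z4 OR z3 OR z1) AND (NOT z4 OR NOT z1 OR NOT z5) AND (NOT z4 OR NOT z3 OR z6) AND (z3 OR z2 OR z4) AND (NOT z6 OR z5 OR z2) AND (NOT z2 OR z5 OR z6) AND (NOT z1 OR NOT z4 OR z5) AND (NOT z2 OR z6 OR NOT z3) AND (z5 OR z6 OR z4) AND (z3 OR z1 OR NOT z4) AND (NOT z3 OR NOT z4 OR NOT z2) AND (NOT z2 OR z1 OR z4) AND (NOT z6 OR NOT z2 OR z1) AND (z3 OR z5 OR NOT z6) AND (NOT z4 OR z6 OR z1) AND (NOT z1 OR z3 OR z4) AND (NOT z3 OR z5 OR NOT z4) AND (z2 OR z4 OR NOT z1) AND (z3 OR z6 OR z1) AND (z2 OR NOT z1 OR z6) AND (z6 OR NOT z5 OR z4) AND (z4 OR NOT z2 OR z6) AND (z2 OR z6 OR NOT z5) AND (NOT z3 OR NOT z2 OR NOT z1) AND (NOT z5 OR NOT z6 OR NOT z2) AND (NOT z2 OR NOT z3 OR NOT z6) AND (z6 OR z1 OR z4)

Try z4 = false.
Try z2 = false.
Unit clause (z3) forces z3 = true.
Unit clause (NOT z1) forces z1 = false.
Unit clause (z6) forces z6 = true.
Unit clause (z5) forces z5 = true.
This assignment satisfies each clause.

z1=false; z2=false; z3=true; z4=false; z5=true; z6=true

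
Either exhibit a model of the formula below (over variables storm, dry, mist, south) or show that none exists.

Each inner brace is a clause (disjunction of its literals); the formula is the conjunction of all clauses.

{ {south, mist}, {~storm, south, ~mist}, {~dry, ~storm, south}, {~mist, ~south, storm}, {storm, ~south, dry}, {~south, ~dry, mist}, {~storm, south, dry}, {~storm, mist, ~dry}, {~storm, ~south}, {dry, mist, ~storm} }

storm: 0; dry: 0; mist: 1; south: 0

Branch on south: set south = 0.
From the singleton clause (mist), mist = 1.
From the singleton clause (~storm), storm = 0.
No clause remains; dry is free.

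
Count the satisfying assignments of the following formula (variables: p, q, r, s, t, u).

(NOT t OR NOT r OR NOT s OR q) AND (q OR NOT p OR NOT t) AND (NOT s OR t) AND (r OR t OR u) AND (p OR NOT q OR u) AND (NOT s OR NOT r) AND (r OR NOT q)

18

There are 2^6 = 64 truth assignments over (p, q, r, s, t, u).
Split on q. With q = true, the clauses containing q are satisfied and NOT q drops from the rest; 6 of the 2^5 = 32 assignments to the other variables satisfy what remains.
With q = false, by the same count on the reduced clause set, 12 assignments work.
(One model: p=F, q=F, r=F, s=F, t=F, u=T.)
Total: 6 + 12 = 18.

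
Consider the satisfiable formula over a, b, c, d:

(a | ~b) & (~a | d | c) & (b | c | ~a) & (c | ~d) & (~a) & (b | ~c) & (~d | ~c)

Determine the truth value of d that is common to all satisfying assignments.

Suppose d = 1.
Unit clause (c) forces c = 1.
But (~c) is also a unit clause — contradiction.
So every satisfying assignment has d = False.

False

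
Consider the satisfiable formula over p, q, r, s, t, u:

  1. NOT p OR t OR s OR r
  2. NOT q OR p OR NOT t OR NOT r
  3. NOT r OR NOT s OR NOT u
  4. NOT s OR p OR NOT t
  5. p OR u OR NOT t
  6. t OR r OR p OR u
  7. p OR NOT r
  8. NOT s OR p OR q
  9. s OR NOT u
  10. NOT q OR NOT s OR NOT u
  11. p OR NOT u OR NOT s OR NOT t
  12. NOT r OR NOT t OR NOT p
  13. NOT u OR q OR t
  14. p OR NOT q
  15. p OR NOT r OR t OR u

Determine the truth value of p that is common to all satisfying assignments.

Suppose p = false.
The clause (NOT r) is unit, so r = false.
The clause (NOT q) is unit, so q = false.
The clause (NOT s) is unit, so s = false.
The clause (NOT u) is unit, so u = false.
The clause (NOT t) is unit, so t = false.
But (t) is also a unit clause — contradiction.
So every satisfying assignment has p = True.

True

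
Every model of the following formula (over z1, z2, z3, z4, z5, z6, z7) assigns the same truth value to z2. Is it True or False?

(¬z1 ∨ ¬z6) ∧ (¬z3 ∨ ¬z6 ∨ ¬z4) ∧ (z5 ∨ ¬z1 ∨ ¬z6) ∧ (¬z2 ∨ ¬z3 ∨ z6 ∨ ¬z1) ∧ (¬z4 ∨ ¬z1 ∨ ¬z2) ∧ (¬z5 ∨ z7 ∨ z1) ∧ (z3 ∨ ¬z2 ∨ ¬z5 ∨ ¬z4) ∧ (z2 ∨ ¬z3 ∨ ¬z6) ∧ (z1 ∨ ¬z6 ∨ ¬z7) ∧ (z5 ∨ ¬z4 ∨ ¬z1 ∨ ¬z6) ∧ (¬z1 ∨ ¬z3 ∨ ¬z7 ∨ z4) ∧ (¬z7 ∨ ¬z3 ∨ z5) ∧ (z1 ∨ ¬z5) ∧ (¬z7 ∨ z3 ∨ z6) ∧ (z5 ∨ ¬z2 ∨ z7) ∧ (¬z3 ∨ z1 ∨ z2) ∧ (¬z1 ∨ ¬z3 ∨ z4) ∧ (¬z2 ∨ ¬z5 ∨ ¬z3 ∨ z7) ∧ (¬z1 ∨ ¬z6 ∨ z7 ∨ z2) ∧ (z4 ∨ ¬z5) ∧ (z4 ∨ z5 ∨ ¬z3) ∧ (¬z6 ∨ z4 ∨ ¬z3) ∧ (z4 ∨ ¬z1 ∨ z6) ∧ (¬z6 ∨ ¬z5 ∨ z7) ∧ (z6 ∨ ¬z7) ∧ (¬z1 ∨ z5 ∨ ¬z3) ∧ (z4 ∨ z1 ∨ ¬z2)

False

Suppose z2 = True.
Suppose z1 = False.
(¬z5) alone gives z5 = False.
(z7) alone gives z7 = True.
(¬z6) alone gives z6 = False.
Now (z6) is unsatisfied and unit — conflict.
So z1 must be the other value — set z1 = True.
(¬z6) alone gives z6 = False.
(¬z3) alone gives z3 = False.
(¬z4) alone gives z4 = False.
Now (z4) is unsatisfied and unit — conflict.
Neither z1 = True nor z1 = False works.
So every satisfying assignment has z2 = False.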